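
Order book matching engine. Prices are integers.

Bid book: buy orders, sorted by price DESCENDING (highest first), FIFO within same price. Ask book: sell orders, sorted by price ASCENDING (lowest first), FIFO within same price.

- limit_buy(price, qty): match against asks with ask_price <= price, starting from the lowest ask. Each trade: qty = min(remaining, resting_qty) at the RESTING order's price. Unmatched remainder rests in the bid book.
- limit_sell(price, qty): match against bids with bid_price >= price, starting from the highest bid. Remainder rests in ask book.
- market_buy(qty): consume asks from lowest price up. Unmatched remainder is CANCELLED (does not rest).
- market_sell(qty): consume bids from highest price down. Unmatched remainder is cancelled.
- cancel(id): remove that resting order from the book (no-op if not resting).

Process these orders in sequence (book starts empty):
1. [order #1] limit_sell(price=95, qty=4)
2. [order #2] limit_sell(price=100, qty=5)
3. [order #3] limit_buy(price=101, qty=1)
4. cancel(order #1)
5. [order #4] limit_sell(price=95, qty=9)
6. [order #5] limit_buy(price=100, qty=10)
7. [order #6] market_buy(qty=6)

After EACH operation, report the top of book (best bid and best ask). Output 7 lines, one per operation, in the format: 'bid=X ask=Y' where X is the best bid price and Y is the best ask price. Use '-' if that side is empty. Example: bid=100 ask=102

After op 1 [order #1] limit_sell(price=95, qty=4): fills=none; bids=[-] asks=[#1:4@95]
After op 2 [order #2] limit_sell(price=100, qty=5): fills=none; bids=[-] asks=[#1:4@95 #2:5@100]
After op 3 [order #3] limit_buy(price=101, qty=1): fills=#3x#1:1@95; bids=[-] asks=[#1:3@95 #2:5@100]
After op 4 cancel(order #1): fills=none; bids=[-] asks=[#2:5@100]
After op 5 [order #4] limit_sell(price=95, qty=9): fills=none; bids=[-] asks=[#4:9@95 #2:5@100]
After op 6 [order #5] limit_buy(price=100, qty=10): fills=#5x#4:9@95 #5x#2:1@100; bids=[-] asks=[#2:4@100]
After op 7 [order #6] market_buy(qty=6): fills=#6x#2:4@100; bids=[-] asks=[-]

Answer: bid=- ask=95
bid=- ask=95
bid=- ask=95
bid=- ask=100
bid=- ask=95
bid=- ask=100
bid=- ask=-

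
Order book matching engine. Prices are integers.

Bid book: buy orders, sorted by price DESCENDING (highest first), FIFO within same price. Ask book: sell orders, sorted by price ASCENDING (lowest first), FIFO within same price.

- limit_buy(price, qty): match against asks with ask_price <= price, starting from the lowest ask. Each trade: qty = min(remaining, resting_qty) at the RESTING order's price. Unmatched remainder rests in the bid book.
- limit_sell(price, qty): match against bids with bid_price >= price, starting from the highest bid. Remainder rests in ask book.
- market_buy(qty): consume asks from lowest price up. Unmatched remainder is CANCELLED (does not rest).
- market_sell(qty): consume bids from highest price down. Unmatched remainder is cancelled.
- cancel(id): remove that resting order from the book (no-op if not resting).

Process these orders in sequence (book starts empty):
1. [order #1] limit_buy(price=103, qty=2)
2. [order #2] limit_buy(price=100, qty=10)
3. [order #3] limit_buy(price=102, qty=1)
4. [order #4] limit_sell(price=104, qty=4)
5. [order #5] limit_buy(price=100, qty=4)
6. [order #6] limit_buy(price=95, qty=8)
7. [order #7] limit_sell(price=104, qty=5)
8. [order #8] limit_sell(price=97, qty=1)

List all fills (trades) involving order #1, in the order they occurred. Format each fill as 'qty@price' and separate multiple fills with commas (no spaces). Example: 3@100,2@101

Answer: 1@103

Derivation:
After op 1 [order #1] limit_buy(price=103, qty=2): fills=none; bids=[#1:2@103] asks=[-]
After op 2 [order #2] limit_buy(price=100, qty=10): fills=none; bids=[#1:2@103 #2:10@100] asks=[-]
After op 3 [order #3] limit_buy(price=102, qty=1): fills=none; bids=[#1:2@103 #3:1@102 #2:10@100] asks=[-]
After op 4 [order #4] limit_sell(price=104, qty=4): fills=none; bids=[#1:2@103 #3:1@102 #2:10@100] asks=[#4:4@104]
After op 5 [order #5] limit_buy(price=100, qty=4): fills=none; bids=[#1:2@103 #3:1@102 #2:10@100 #5:4@100] asks=[#4:4@104]
After op 6 [order #6] limit_buy(price=95, qty=8): fills=none; bids=[#1:2@103 #3:1@102 #2:10@100 #5:4@100 #6:8@95] asks=[#4:4@104]
After op 7 [order #7] limit_sell(price=104, qty=5): fills=none; bids=[#1:2@103 #3:1@102 #2:10@100 #5:4@100 #6:8@95] asks=[#4:4@104 #7:5@104]
After op 8 [order #8] limit_sell(price=97, qty=1): fills=#1x#8:1@103; bids=[#1:1@103 #3:1@102 #2:10@100 #5:4@100 #6:8@95] asks=[#4:4@104 #7:5@104]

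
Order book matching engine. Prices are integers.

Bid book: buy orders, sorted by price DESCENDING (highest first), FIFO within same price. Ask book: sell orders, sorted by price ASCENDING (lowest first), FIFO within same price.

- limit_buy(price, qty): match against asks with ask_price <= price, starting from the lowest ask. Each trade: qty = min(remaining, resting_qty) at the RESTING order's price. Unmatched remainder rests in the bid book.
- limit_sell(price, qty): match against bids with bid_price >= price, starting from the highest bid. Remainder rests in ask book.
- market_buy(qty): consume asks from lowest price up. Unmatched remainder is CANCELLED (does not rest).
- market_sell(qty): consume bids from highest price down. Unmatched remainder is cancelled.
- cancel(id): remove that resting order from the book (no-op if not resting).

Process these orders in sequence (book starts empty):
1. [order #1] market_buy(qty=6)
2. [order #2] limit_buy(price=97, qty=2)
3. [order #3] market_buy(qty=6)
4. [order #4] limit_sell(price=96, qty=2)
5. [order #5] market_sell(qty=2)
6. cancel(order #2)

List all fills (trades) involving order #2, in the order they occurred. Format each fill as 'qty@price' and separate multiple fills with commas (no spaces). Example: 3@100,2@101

Answer: 2@97

Derivation:
After op 1 [order #1] market_buy(qty=6): fills=none; bids=[-] asks=[-]
After op 2 [order #2] limit_buy(price=97, qty=2): fills=none; bids=[#2:2@97] asks=[-]
After op 3 [order #3] market_buy(qty=6): fills=none; bids=[#2:2@97] asks=[-]
After op 4 [order #4] limit_sell(price=96, qty=2): fills=#2x#4:2@97; bids=[-] asks=[-]
After op 5 [order #5] market_sell(qty=2): fills=none; bids=[-] asks=[-]
After op 6 cancel(order #2): fills=none; bids=[-] asks=[-]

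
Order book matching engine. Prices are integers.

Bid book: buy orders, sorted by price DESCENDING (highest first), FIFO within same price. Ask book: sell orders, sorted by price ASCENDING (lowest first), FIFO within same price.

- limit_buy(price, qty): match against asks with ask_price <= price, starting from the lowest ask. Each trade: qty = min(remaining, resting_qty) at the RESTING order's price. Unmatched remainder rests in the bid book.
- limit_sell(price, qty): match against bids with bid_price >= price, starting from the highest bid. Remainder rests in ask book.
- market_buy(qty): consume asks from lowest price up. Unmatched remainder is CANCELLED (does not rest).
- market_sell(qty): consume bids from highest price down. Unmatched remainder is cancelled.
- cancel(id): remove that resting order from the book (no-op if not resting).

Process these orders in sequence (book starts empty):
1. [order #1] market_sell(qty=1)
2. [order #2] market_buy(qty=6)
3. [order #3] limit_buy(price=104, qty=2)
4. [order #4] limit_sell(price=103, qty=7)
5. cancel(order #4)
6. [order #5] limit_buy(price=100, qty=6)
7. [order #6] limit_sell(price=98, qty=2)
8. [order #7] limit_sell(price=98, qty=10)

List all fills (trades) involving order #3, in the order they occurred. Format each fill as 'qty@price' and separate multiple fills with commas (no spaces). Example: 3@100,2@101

Answer: 2@104

Derivation:
After op 1 [order #1] market_sell(qty=1): fills=none; bids=[-] asks=[-]
After op 2 [order #2] market_buy(qty=6): fills=none; bids=[-] asks=[-]
After op 3 [order #3] limit_buy(price=104, qty=2): fills=none; bids=[#3:2@104] asks=[-]
After op 4 [order #4] limit_sell(price=103, qty=7): fills=#3x#4:2@104; bids=[-] asks=[#4:5@103]
After op 5 cancel(order #4): fills=none; bids=[-] asks=[-]
After op 6 [order #5] limit_buy(price=100, qty=6): fills=none; bids=[#5:6@100] asks=[-]
After op 7 [order #6] limit_sell(price=98, qty=2): fills=#5x#6:2@100; bids=[#5:4@100] asks=[-]
After op 8 [order #7] limit_sell(price=98, qty=10): fills=#5x#7:4@100; bids=[-] asks=[#7:6@98]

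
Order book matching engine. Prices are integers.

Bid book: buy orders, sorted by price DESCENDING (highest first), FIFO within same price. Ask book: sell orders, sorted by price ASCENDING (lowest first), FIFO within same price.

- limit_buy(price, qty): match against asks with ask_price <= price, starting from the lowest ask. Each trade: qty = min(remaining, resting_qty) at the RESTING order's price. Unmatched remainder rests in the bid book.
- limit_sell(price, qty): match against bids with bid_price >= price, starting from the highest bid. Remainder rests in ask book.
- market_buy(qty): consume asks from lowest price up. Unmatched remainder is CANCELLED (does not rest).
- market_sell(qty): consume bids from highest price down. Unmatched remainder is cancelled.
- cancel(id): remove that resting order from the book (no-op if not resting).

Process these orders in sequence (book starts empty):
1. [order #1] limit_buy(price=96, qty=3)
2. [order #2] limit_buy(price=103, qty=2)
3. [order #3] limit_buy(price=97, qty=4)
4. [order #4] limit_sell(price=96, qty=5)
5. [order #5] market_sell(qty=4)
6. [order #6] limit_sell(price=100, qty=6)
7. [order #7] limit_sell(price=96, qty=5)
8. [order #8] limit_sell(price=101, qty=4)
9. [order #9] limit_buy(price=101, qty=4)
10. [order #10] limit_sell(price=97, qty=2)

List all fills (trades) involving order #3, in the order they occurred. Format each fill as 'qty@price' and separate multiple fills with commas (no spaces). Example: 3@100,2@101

Answer: 3@97,1@97

Derivation:
After op 1 [order #1] limit_buy(price=96, qty=3): fills=none; bids=[#1:3@96] asks=[-]
After op 2 [order #2] limit_buy(price=103, qty=2): fills=none; bids=[#2:2@103 #1:3@96] asks=[-]
After op 3 [order #3] limit_buy(price=97, qty=4): fills=none; bids=[#2:2@103 #3:4@97 #1:3@96] asks=[-]
After op 4 [order #4] limit_sell(price=96, qty=5): fills=#2x#4:2@103 #3x#4:3@97; bids=[#3:1@97 #1:3@96] asks=[-]
After op 5 [order #5] market_sell(qty=4): fills=#3x#5:1@97 #1x#5:3@96; bids=[-] asks=[-]
After op 6 [order #6] limit_sell(price=100, qty=6): fills=none; bids=[-] asks=[#6:6@100]
After op 7 [order #7] limit_sell(price=96, qty=5): fills=none; bids=[-] asks=[#7:5@96 #6:6@100]
After op 8 [order #8] limit_sell(price=101, qty=4): fills=none; bids=[-] asks=[#7:5@96 #6:6@100 #8:4@101]
After op 9 [order #9] limit_buy(price=101, qty=4): fills=#9x#7:4@96; bids=[-] asks=[#7:1@96 #6:6@100 #8:4@101]
After op 10 [order #10] limit_sell(price=97, qty=2): fills=none; bids=[-] asks=[#7:1@96 #10:2@97 #6:6@100 #8:4@101]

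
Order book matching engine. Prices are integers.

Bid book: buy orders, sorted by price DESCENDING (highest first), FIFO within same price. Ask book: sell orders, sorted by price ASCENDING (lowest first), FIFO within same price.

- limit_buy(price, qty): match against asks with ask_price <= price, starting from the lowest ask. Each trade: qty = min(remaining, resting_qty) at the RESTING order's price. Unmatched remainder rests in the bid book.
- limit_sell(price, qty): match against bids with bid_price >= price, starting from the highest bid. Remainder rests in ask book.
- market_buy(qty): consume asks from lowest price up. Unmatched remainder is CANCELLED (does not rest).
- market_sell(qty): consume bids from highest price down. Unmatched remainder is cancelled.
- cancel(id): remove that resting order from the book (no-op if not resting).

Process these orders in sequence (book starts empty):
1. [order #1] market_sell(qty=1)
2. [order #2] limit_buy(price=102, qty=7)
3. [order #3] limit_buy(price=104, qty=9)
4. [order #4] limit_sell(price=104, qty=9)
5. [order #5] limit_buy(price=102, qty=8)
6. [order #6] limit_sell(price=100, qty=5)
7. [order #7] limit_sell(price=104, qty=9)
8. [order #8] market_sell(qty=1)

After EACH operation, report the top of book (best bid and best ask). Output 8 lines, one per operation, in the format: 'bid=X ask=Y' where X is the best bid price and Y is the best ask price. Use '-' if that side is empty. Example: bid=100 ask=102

After op 1 [order #1] market_sell(qty=1): fills=none; bids=[-] asks=[-]
After op 2 [order #2] limit_buy(price=102, qty=7): fills=none; bids=[#2:7@102] asks=[-]
After op 3 [order #3] limit_buy(price=104, qty=9): fills=none; bids=[#3:9@104 #2:7@102] asks=[-]
After op 4 [order #4] limit_sell(price=104, qty=9): fills=#3x#4:9@104; bids=[#2:7@102] asks=[-]
After op 5 [order #5] limit_buy(price=102, qty=8): fills=none; bids=[#2:7@102 #5:8@102] asks=[-]
After op 6 [order #6] limit_sell(price=100, qty=5): fills=#2x#6:5@102; bids=[#2:2@102 #5:8@102] asks=[-]
After op 7 [order #7] limit_sell(price=104, qty=9): fills=none; bids=[#2:2@102 #5:8@102] asks=[#7:9@104]
After op 8 [order #8] market_sell(qty=1): fills=#2x#8:1@102; bids=[#2:1@102 #5:8@102] asks=[#7:9@104]

Answer: bid=- ask=-
bid=102 ask=-
bid=104 ask=-
bid=102 ask=-
bid=102 ask=-
bid=102 ask=-
bid=102 ask=104
bid=102 ask=104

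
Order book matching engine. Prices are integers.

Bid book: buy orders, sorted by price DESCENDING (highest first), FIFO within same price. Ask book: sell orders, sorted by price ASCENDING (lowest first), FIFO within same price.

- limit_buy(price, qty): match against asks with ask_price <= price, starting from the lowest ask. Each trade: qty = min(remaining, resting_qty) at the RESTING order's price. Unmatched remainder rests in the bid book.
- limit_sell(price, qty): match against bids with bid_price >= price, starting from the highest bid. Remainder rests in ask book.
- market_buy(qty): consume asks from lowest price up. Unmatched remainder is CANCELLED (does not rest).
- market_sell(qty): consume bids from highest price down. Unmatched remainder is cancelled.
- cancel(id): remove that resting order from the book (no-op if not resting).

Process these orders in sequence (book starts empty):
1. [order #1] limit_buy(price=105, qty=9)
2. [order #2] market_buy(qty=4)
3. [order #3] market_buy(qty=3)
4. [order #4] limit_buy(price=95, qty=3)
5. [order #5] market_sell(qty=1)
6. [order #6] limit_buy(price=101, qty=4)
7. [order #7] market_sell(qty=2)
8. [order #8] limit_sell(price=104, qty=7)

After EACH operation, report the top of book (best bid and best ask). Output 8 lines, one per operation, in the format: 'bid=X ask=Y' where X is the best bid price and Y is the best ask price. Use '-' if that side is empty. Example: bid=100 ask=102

Answer: bid=105 ask=-
bid=105 ask=-
bid=105 ask=-
bid=105 ask=-
bid=105 ask=-
bid=105 ask=-
bid=105 ask=-
bid=101 ask=104

Derivation:
After op 1 [order #1] limit_buy(price=105, qty=9): fills=none; bids=[#1:9@105] asks=[-]
After op 2 [order #2] market_buy(qty=4): fills=none; bids=[#1:9@105] asks=[-]
After op 3 [order #3] market_buy(qty=3): fills=none; bids=[#1:9@105] asks=[-]
After op 4 [order #4] limit_buy(price=95, qty=3): fills=none; bids=[#1:9@105 #4:3@95] asks=[-]
After op 5 [order #5] market_sell(qty=1): fills=#1x#5:1@105; bids=[#1:8@105 #4:3@95] asks=[-]
After op 6 [order #6] limit_buy(price=101, qty=4): fills=none; bids=[#1:8@105 #6:4@101 #4:3@95] asks=[-]
After op 7 [order #7] market_sell(qty=2): fills=#1x#7:2@105; bids=[#1:6@105 #6:4@101 #4:3@95] asks=[-]
After op 8 [order #8] limit_sell(price=104, qty=7): fills=#1x#8:6@105; bids=[#6:4@101 #4:3@95] asks=[#8:1@104]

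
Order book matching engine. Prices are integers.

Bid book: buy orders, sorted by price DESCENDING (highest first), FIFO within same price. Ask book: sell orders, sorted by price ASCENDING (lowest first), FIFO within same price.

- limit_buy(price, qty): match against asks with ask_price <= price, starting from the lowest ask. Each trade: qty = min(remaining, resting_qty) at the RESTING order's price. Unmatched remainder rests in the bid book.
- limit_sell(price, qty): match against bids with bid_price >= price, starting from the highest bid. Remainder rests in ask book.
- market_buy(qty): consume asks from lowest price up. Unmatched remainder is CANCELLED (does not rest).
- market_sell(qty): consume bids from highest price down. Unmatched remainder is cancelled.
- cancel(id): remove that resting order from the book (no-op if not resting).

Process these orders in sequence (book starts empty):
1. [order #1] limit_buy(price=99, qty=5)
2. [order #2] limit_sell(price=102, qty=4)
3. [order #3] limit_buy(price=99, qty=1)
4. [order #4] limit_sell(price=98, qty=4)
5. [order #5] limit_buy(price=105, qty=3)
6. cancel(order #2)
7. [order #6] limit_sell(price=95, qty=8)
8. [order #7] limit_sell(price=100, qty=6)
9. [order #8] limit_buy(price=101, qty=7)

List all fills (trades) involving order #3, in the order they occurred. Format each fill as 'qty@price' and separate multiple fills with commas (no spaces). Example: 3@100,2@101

Answer: 1@99

Derivation:
After op 1 [order #1] limit_buy(price=99, qty=5): fills=none; bids=[#1:5@99] asks=[-]
After op 2 [order #2] limit_sell(price=102, qty=4): fills=none; bids=[#1:5@99] asks=[#2:4@102]
After op 3 [order #3] limit_buy(price=99, qty=1): fills=none; bids=[#1:5@99 #3:1@99] asks=[#2:4@102]
After op 4 [order #4] limit_sell(price=98, qty=4): fills=#1x#4:4@99; bids=[#1:1@99 #3:1@99] asks=[#2:4@102]
After op 5 [order #5] limit_buy(price=105, qty=3): fills=#5x#2:3@102; bids=[#1:1@99 #3:1@99] asks=[#2:1@102]
After op 6 cancel(order #2): fills=none; bids=[#1:1@99 #3:1@99] asks=[-]
After op 7 [order #6] limit_sell(price=95, qty=8): fills=#1x#6:1@99 #3x#6:1@99; bids=[-] asks=[#6:6@95]
After op 8 [order #7] limit_sell(price=100, qty=6): fills=none; bids=[-] asks=[#6:6@95 #7:6@100]
After op 9 [order #8] limit_buy(price=101, qty=7): fills=#8x#6:6@95 #8x#7:1@100; bids=[-] asks=[#7:5@100]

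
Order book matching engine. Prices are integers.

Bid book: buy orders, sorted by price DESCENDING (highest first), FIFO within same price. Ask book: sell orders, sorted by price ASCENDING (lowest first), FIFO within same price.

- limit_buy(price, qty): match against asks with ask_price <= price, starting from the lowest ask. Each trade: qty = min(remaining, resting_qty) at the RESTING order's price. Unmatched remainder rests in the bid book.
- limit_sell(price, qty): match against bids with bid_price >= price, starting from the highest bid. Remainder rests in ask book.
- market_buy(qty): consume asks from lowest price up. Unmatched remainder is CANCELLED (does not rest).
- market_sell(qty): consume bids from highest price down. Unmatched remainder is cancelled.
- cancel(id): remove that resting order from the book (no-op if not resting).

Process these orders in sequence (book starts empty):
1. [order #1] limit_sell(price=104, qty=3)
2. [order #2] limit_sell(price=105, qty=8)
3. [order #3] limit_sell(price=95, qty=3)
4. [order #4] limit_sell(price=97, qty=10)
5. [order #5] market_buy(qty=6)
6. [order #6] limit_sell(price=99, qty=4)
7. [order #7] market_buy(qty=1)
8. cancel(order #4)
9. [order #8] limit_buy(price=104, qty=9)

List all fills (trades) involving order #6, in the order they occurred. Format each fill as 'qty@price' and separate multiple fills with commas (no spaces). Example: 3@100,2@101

Answer: 4@99

Derivation:
After op 1 [order #1] limit_sell(price=104, qty=3): fills=none; bids=[-] asks=[#1:3@104]
After op 2 [order #2] limit_sell(price=105, qty=8): fills=none; bids=[-] asks=[#1:3@104 #2:8@105]
After op 3 [order #3] limit_sell(price=95, qty=3): fills=none; bids=[-] asks=[#3:3@95 #1:3@104 #2:8@105]
After op 4 [order #4] limit_sell(price=97, qty=10): fills=none; bids=[-] asks=[#3:3@95 #4:10@97 #1:3@104 #2:8@105]
After op 5 [order #5] market_buy(qty=6): fills=#5x#3:3@95 #5x#4:3@97; bids=[-] asks=[#4:7@97 #1:3@104 #2:8@105]
After op 6 [order #6] limit_sell(price=99, qty=4): fills=none; bids=[-] asks=[#4:7@97 #6:4@99 #1:3@104 #2:8@105]
After op 7 [order #7] market_buy(qty=1): fills=#7x#4:1@97; bids=[-] asks=[#4:6@97 #6:4@99 #1:3@104 #2:8@105]
After op 8 cancel(order #4): fills=none; bids=[-] asks=[#6:4@99 #1:3@104 #2:8@105]
After op 9 [order #8] limit_buy(price=104, qty=9): fills=#8x#6:4@99 #8x#1:3@104; bids=[#8:2@104] asks=[#2:8@105]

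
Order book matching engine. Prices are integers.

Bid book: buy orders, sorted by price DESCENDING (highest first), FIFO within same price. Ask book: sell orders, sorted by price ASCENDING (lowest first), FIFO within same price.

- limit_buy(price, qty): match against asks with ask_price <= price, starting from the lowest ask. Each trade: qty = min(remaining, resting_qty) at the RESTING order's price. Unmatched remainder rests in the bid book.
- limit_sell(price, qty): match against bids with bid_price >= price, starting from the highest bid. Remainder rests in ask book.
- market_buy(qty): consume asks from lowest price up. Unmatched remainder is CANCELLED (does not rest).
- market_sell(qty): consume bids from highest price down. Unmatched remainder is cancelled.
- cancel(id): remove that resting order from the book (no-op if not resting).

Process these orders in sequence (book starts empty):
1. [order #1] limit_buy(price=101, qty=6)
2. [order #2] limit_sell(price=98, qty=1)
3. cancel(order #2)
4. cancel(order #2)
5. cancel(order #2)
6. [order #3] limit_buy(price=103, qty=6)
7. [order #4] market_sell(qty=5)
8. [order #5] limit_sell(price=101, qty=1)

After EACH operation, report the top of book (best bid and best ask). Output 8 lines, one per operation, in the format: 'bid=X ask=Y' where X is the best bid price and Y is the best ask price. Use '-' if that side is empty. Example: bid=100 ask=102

Answer: bid=101 ask=-
bid=101 ask=-
bid=101 ask=-
bid=101 ask=-
bid=101 ask=-
bid=103 ask=-
bid=103 ask=-
bid=101 ask=-

Derivation:
After op 1 [order #1] limit_buy(price=101, qty=6): fills=none; bids=[#1:6@101] asks=[-]
After op 2 [order #2] limit_sell(price=98, qty=1): fills=#1x#2:1@101; bids=[#1:5@101] asks=[-]
After op 3 cancel(order #2): fills=none; bids=[#1:5@101] asks=[-]
After op 4 cancel(order #2): fills=none; bids=[#1:5@101] asks=[-]
After op 5 cancel(order #2): fills=none; bids=[#1:5@101] asks=[-]
After op 6 [order #3] limit_buy(price=103, qty=6): fills=none; bids=[#3:6@103 #1:5@101] asks=[-]
After op 7 [order #4] market_sell(qty=5): fills=#3x#4:5@103; bids=[#3:1@103 #1:5@101] asks=[-]
After op 8 [order #5] limit_sell(price=101, qty=1): fills=#3x#5:1@103; bids=[#1:5@101] asks=[-]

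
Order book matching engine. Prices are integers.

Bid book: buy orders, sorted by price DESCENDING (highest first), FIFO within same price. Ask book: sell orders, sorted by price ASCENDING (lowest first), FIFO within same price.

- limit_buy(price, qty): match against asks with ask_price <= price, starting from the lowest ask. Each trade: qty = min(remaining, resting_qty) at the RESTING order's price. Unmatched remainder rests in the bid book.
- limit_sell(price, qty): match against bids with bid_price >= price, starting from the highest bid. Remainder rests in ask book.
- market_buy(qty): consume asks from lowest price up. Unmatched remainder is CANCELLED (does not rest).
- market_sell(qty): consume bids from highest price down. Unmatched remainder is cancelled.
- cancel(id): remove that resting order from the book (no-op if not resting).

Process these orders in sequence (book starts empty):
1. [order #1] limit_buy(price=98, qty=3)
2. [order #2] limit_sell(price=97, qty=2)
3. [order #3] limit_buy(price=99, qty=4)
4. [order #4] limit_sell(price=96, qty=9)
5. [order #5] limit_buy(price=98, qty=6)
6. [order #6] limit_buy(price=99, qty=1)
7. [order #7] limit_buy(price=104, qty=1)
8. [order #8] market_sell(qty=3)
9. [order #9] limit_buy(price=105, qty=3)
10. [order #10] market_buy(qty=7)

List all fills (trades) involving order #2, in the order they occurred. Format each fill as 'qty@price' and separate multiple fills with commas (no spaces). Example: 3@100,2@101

After op 1 [order #1] limit_buy(price=98, qty=3): fills=none; bids=[#1:3@98] asks=[-]
After op 2 [order #2] limit_sell(price=97, qty=2): fills=#1x#2:2@98; bids=[#1:1@98] asks=[-]
After op 3 [order #3] limit_buy(price=99, qty=4): fills=none; bids=[#3:4@99 #1:1@98] asks=[-]
After op 4 [order #4] limit_sell(price=96, qty=9): fills=#3x#4:4@99 #1x#4:1@98; bids=[-] asks=[#4:4@96]
After op 5 [order #5] limit_buy(price=98, qty=6): fills=#5x#4:4@96; bids=[#5:2@98] asks=[-]
After op 6 [order #6] limit_buy(price=99, qty=1): fills=none; bids=[#6:1@99 #5:2@98] asks=[-]
After op 7 [order #7] limit_buy(price=104, qty=1): fills=none; bids=[#7:1@104 #6:1@99 #5:2@98] asks=[-]
After op 8 [order #8] market_sell(qty=3): fills=#7x#8:1@104 #6x#8:1@99 #5x#8:1@98; bids=[#5:1@98] asks=[-]
After op 9 [order #9] limit_buy(price=105, qty=3): fills=none; bids=[#9:3@105 #5:1@98] asks=[-]
After op 10 [order #10] market_buy(qty=7): fills=none; bids=[#9:3@105 #5:1@98] asks=[-]

Answer: 2@98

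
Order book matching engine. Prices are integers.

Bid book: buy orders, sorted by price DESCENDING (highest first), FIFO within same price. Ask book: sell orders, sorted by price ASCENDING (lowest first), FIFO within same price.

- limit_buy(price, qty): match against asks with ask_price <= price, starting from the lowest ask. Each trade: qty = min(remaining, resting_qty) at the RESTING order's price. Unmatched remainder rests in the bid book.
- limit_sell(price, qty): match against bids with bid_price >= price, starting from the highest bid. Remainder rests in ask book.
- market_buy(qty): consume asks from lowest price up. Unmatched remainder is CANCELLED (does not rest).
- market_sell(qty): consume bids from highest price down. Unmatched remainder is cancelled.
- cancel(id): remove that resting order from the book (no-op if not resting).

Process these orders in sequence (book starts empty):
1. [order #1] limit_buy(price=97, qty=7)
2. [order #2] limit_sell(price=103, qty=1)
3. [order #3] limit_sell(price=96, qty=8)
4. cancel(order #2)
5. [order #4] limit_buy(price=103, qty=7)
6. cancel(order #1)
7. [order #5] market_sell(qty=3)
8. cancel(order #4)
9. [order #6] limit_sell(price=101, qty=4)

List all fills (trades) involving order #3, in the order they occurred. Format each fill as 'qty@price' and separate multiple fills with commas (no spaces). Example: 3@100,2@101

Answer: 7@97,1@96

Derivation:
After op 1 [order #1] limit_buy(price=97, qty=7): fills=none; bids=[#1:7@97] asks=[-]
After op 2 [order #2] limit_sell(price=103, qty=1): fills=none; bids=[#1:7@97] asks=[#2:1@103]
After op 3 [order #3] limit_sell(price=96, qty=8): fills=#1x#3:7@97; bids=[-] asks=[#3:1@96 #2:1@103]
After op 4 cancel(order #2): fills=none; bids=[-] asks=[#3:1@96]
After op 5 [order #4] limit_buy(price=103, qty=7): fills=#4x#3:1@96; bids=[#4:6@103] asks=[-]
After op 6 cancel(order #1): fills=none; bids=[#4:6@103] asks=[-]
After op 7 [order #5] market_sell(qty=3): fills=#4x#5:3@103; bids=[#4:3@103] asks=[-]
After op 8 cancel(order #4): fills=none; bids=[-] asks=[-]
After op 9 [order #6] limit_sell(price=101, qty=4): fills=none; bids=[-] asks=[#6:4@101]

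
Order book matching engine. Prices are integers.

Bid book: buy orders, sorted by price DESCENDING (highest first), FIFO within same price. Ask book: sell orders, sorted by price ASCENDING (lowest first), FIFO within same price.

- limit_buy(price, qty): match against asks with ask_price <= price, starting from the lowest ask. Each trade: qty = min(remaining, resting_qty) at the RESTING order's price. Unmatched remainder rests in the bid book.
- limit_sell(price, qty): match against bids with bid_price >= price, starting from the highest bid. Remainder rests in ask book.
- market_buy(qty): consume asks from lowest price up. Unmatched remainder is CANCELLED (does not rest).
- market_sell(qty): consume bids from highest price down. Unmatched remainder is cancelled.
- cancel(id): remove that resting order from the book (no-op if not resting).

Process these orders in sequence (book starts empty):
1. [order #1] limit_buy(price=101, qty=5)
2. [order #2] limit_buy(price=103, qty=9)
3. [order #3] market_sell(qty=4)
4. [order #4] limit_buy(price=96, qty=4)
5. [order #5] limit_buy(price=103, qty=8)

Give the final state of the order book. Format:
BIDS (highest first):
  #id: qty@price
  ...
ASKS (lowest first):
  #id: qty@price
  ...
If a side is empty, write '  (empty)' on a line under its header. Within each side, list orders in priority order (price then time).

Answer: BIDS (highest first):
  #2: 5@103
  #5: 8@103
  #1: 5@101
  #4: 4@96
ASKS (lowest first):
  (empty)

Derivation:
After op 1 [order #1] limit_buy(price=101, qty=5): fills=none; bids=[#1:5@101] asks=[-]
After op 2 [order #2] limit_buy(price=103, qty=9): fills=none; bids=[#2:9@103 #1:5@101] asks=[-]
After op 3 [order #3] market_sell(qty=4): fills=#2x#3:4@103; bids=[#2:5@103 #1:5@101] asks=[-]
After op 4 [order #4] limit_buy(price=96, qty=4): fills=none; bids=[#2:5@103 #1:5@101 #4:4@96] asks=[-]
After op 5 [order #5] limit_buy(price=103, qty=8): fills=none; bids=[#2:5@103 #5:8@103 #1:5@101 #4:4@96] asks=[-]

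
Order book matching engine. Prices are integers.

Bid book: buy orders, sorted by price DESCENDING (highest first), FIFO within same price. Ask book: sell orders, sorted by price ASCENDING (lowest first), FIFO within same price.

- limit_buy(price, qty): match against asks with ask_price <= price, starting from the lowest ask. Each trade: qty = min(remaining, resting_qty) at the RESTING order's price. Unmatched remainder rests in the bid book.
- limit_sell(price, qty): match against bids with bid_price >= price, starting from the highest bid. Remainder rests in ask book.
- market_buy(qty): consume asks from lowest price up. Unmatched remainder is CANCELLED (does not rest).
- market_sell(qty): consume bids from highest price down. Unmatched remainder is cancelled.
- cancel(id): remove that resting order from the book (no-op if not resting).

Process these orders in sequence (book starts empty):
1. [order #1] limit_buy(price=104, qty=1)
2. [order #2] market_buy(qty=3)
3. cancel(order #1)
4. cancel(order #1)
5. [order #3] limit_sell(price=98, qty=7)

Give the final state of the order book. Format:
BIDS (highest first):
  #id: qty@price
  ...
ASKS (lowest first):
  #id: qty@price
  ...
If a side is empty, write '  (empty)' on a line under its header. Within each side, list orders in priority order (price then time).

Answer: BIDS (highest first):
  (empty)
ASKS (lowest first):
  #3: 7@98

Derivation:
After op 1 [order #1] limit_buy(price=104, qty=1): fills=none; bids=[#1:1@104] asks=[-]
After op 2 [order #2] market_buy(qty=3): fills=none; bids=[#1:1@104] asks=[-]
After op 3 cancel(order #1): fills=none; bids=[-] asks=[-]
After op 4 cancel(order #1): fills=none; bids=[-] asks=[-]
After op 5 [order #3] limit_sell(price=98, qty=7): fills=none; bids=[-] asks=[#3:7@98]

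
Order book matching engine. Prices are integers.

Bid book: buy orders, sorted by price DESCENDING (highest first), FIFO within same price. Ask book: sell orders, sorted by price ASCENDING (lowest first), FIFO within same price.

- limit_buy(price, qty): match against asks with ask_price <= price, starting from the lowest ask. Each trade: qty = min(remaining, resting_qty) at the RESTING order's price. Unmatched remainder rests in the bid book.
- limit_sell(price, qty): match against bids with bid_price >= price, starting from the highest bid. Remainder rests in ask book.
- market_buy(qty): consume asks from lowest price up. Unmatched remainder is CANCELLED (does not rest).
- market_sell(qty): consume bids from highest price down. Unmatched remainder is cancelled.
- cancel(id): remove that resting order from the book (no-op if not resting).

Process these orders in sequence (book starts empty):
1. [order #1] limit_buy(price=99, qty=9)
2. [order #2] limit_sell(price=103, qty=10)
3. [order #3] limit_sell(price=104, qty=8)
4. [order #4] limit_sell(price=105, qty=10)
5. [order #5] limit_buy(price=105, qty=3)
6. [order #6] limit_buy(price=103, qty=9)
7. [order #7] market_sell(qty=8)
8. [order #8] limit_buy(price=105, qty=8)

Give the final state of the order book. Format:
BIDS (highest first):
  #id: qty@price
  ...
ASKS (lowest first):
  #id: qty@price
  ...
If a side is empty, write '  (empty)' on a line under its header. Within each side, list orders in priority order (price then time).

Answer: BIDS (highest first):
  #1: 3@99
ASKS (lowest first):
  #4: 10@105

Derivation:
After op 1 [order #1] limit_buy(price=99, qty=9): fills=none; bids=[#1:9@99] asks=[-]
After op 2 [order #2] limit_sell(price=103, qty=10): fills=none; bids=[#1:9@99] asks=[#2:10@103]
After op 3 [order #3] limit_sell(price=104, qty=8): fills=none; bids=[#1:9@99] asks=[#2:10@103 #3:8@104]
After op 4 [order #4] limit_sell(price=105, qty=10): fills=none; bids=[#1:9@99] asks=[#2:10@103 #3:8@104 #4:10@105]
After op 5 [order #5] limit_buy(price=105, qty=3): fills=#5x#2:3@103; bids=[#1:9@99] asks=[#2:7@103 #3:8@104 #4:10@105]
After op 6 [order #6] limit_buy(price=103, qty=9): fills=#6x#2:7@103; bids=[#6:2@103 #1:9@99] asks=[#3:8@104 #4:10@105]
After op 7 [order #7] market_sell(qty=8): fills=#6x#7:2@103 #1x#7:6@99; bids=[#1:3@99] asks=[#3:8@104 #4:10@105]
After op 8 [order #8] limit_buy(price=105, qty=8): fills=#8x#3:8@104; bids=[#1:3@99] asks=[#4:10@105]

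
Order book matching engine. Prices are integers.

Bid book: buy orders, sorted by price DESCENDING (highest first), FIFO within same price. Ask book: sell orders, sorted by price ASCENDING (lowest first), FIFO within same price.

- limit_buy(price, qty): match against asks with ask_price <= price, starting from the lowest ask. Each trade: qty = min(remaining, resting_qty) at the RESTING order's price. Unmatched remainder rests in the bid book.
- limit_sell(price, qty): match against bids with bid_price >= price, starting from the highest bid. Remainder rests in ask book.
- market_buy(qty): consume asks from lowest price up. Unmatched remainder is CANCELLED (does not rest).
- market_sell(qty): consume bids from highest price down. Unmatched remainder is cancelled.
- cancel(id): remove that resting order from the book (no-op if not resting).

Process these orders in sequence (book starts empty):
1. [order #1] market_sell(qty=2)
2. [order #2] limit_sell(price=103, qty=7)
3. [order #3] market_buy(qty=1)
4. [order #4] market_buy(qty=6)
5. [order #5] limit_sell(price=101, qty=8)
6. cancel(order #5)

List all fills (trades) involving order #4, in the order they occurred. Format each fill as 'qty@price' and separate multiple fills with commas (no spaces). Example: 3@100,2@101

Answer: 6@103

Derivation:
After op 1 [order #1] market_sell(qty=2): fills=none; bids=[-] asks=[-]
After op 2 [order #2] limit_sell(price=103, qty=7): fills=none; bids=[-] asks=[#2:7@103]
After op 3 [order #3] market_buy(qty=1): fills=#3x#2:1@103; bids=[-] asks=[#2:6@103]
After op 4 [order #4] market_buy(qty=6): fills=#4x#2:6@103; bids=[-] asks=[-]
After op 5 [order #5] limit_sell(price=101, qty=8): fills=none; bids=[-] asks=[#5:8@101]
After op 6 cancel(order #5): fills=none; bids=[-] asks=[-]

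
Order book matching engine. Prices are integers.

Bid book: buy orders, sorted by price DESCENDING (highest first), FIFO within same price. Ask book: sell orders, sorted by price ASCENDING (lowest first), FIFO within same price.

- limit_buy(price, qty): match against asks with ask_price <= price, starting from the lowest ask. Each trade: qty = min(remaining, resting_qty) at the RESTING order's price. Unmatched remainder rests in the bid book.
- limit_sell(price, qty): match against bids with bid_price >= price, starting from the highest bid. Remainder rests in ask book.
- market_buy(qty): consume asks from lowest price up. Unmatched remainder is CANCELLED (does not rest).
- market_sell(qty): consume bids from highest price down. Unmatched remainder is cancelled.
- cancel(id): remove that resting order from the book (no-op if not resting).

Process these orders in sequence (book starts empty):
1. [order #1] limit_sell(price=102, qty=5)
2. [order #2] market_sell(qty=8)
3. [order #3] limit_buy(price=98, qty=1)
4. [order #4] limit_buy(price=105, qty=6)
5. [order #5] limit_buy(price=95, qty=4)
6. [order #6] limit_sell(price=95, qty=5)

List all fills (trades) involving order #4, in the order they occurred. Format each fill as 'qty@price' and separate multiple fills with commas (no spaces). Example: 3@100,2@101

After op 1 [order #1] limit_sell(price=102, qty=5): fills=none; bids=[-] asks=[#1:5@102]
After op 2 [order #2] market_sell(qty=8): fills=none; bids=[-] asks=[#1:5@102]
After op 3 [order #3] limit_buy(price=98, qty=1): fills=none; bids=[#3:1@98] asks=[#1:5@102]
After op 4 [order #4] limit_buy(price=105, qty=6): fills=#4x#1:5@102; bids=[#4:1@105 #3:1@98] asks=[-]
After op 5 [order #5] limit_buy(price=95, qty=4): fills=none; bids=[#4:1@105 #3:1@98 #5:4@95] asks=[-]
After op 6 [order #6] limit_sell(price=95, qty=5): fills=#4x#6:1@105 #3x#6:1@98 #5x#6:3@95; bids=[#5:1@95] asks=[-]

Answer: 5@102,1@105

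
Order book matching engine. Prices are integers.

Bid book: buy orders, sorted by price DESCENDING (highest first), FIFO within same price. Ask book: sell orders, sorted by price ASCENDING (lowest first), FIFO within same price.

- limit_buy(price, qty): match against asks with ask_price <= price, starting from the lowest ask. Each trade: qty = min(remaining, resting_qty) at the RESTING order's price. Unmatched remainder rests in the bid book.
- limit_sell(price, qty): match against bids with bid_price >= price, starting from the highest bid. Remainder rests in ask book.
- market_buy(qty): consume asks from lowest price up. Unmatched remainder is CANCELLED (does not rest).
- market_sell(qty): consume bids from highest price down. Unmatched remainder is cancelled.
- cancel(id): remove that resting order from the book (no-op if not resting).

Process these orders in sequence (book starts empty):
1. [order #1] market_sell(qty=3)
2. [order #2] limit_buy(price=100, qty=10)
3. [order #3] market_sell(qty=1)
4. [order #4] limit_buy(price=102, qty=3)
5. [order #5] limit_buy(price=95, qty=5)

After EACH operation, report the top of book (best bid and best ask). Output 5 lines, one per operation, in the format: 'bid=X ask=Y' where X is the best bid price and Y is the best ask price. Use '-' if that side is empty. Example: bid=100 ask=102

After op 1 [order #1] market_sell(qty=3): fills=none; bids=[-] asks=[-]
After op 2 [order #2] limit_buy(price=100, qty=10): fills=none; bids=[#2:10@100] asks=[-]
After op 3 [order #3] market_sell(qty=1): fills=#2x#3:1@100; bids=[#2:9@100] asks=[-]
After op 4 [order #4] limit_buy(price=102, qty=3): fills=none; bids=[#4:3@102 #2:9@100] asks=[-]
After op 5 [order #5] limit_buy(price=95, qty=5): fills=none; bids=[#4:3@102 #2:9@100 #5:5@95] asks=[-]

Answer: bid=- ask=-
bid=100 ask=-
bid=100 ask=-
bid=102 ask=-
bid=102 ask=-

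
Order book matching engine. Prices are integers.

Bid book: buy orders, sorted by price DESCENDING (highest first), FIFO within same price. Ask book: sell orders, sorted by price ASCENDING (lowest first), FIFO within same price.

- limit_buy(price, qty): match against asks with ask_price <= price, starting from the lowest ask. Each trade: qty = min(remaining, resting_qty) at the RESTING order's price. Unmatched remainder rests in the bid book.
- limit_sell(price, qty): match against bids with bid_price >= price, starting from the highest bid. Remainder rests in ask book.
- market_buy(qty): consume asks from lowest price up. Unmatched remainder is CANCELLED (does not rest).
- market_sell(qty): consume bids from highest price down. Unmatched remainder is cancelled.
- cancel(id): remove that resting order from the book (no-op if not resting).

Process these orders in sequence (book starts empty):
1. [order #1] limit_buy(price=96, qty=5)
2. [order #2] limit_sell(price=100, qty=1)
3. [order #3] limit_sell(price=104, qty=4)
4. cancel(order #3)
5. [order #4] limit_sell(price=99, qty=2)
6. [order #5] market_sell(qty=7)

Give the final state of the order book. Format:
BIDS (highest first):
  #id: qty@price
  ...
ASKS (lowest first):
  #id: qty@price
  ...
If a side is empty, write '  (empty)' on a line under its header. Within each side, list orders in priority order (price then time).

After op 1 [order #1] limit_buy(price=96, qty=5): fills=none; bids=[#1:5@96] asks=[-]
After op 2 [order #2] limit_sell(price=100, qty=1): fills=none; bids=[#1:5@96] asks=[#2:1@100]
After op 3 [order #3] limit_sell(price=104, qty=4): fills=none; bids=[#1:5@96] asks=[#2:1@100 #3:4@104]
After op 4 cancel(order #3): fills=none; bids=[#1:5@96] asks=[#2:1@100]
After op 5 [order #4] limit_sell(price=99, qty=2): fills=none; bids=[#1:5@96] asks=[#4:2@99 #2:1@100]
After op 6 [order #5] market_sell(qty=7): fills=#1x#5:5@96; bids=[-] asks=[#4:2@99 #2:1@100]

Answer: BIDS (highest first):
  (empty)
ASKS (lowest first):
  #4: 2@99
  #2: 1@100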